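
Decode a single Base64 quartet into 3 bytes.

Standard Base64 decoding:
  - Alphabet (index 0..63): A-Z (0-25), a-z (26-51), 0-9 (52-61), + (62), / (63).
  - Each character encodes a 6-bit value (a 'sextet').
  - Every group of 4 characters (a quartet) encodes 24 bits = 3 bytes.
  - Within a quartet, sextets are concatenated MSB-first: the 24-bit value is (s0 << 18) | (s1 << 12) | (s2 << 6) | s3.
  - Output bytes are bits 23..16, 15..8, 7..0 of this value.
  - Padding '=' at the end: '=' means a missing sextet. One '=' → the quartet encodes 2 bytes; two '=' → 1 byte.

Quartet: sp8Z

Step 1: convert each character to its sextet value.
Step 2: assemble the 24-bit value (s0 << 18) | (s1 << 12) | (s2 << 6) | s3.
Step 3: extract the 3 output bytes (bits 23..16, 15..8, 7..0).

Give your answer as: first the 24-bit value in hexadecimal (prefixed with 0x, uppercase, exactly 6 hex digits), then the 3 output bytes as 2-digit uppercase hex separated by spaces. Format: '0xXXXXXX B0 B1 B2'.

Sextets: s=44, p=41, 8=60, Z=25
24-bit: (44<<18) | (41<<12) | (60<<6) | 25
      = 0xB00000 | 0x029000 | 0x000F00 | 0x000019
      = 0xB29F19
Bytes: (v>>16)&0xFF=B2, (v>>8)&0xFF=9F, v&0xFF=19

Answer: 0xB29F19 B2 9F 19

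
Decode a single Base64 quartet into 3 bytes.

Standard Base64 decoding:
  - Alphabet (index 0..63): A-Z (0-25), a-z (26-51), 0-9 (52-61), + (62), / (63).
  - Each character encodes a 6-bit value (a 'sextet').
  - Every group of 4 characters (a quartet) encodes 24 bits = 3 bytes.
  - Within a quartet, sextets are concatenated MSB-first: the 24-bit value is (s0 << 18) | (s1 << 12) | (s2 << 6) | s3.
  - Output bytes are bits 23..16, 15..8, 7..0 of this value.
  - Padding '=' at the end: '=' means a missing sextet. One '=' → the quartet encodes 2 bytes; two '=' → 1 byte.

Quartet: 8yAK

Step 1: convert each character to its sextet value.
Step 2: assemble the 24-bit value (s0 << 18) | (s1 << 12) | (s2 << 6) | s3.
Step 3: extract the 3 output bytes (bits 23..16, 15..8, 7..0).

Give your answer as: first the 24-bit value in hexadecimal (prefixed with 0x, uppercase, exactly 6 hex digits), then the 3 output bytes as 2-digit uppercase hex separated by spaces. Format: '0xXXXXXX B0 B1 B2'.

Answer: 0xF3200A F3 20 0A

Derivation:
Sextets: 8=60, y=50, A=0, K=10
24-bit: (60<<18) | (50<<12) | (0<<6) | 10
      = 0xF00000 | 0x032000 | 0x000000 | 0x00000A
      = 0xF3200A
Bytes: (v>>16)&0xFF=F3, (v>>8)&0xFF=20, v&0xFF=0A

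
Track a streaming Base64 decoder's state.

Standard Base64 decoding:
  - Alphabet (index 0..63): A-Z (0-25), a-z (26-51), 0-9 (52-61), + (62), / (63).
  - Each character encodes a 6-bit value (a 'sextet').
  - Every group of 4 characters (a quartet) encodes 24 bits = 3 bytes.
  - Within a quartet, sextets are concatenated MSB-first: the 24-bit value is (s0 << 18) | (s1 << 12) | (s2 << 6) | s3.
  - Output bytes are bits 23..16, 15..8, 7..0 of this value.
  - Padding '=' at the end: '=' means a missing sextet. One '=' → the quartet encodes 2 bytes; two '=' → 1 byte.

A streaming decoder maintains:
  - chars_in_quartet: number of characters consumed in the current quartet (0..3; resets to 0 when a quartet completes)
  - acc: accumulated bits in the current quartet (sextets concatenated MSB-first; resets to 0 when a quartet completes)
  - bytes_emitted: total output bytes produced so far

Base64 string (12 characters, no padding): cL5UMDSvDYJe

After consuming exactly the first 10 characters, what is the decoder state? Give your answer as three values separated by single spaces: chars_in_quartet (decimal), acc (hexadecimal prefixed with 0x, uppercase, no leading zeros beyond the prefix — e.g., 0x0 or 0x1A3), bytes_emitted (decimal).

After char 0 ('c'=28): chars_in_quartet=1 acc=0x1C bytes_emitted=0
After char 1 ('L'=11): chars_in_quartet=2 acc=0x70B bytes_emitted=0
After char 2 ('5'=57): chars_in_quartet=3 acc=0x1C2F9 bytes_emitted=0
After char 3 ('U'=20): chars_in_quartet=4 acc=0x70BE54 -> emit 70 BE 54, reset; bytes_emitted=3
After char 4 ('M'=12): chars_in_quartet=1 acc=0xC bytes_emitted=3
After char 5 ('D'=3): chars_in_quartet=2 acc=0x303 bytes_emitted=3
After char 6 ('S'=18): chars_in_quartet=3 acc=0xC0D2 bytes_emitted=3
After char 7 ('v'=47): chars_in_quartet=4 acc=0x3034AF -> emit 30 34 AF, reset; bytes_emitted=6
After char 8 ('D'=3): chars_in_quartet=1 acc=0x3 bytes_emitted=6
After char 9 ('Y'=24): chars_in_quartet=2 acc=0xD8 bytes_emitted=6

Answer: 2 0xD8 6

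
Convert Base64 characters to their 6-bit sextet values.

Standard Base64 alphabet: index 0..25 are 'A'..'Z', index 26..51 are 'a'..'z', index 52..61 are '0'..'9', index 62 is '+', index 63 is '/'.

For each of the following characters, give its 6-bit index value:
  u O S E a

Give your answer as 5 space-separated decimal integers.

Answer: 46 14 18 4 26

Derivation:
'u': a..z range, 26 + ord('u') − ord('a') = 46
'O': A..Z range, ord('O') − ord('A') = 14
'S': A..Z range, ord('S') − ord('A') = 18
'E': A..Z range, ord('E') − ord('A') = 4
'a': a..z range, 26 + ord('a') − ord('a') = 26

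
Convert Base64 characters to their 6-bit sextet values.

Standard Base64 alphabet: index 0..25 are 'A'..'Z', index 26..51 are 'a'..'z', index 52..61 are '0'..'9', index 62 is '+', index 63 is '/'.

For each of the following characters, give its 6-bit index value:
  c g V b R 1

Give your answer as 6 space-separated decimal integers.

Answer: 28 32 21 27 17 53

Derivation:
'c': a..z range, 26 + ord('c') − ord('a') = 28
'g': a..z range, 26 + ord('g') − ord('a') = 32
'V': A..Z range, ord('V') − ord('A') = 21
'b': a..z range, 26 + ord('b') − ord('a') = 27
'R': A..Z range, ord('R') − ord('A') = 17
'1': 0..9 range, 52 + ord('1') − ord('0') = 53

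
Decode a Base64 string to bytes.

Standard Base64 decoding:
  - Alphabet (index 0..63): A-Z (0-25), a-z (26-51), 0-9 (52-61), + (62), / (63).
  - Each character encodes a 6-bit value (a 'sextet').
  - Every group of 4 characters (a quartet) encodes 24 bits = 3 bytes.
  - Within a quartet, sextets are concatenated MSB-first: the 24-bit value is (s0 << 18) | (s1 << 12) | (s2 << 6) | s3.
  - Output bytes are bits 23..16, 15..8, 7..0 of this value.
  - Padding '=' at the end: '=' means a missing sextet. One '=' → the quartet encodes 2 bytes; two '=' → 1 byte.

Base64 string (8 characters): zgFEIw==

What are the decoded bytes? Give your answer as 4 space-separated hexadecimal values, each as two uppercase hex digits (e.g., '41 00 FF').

Answer: CE 01 44 23

Derivation:
After char 0 ('z'=51): chars_in_quartet=1 acc=0x33 bytes_emitted=0
After char 1 ('g'=32): chars_in_quartet=2 acc=0xCE0 bytes_emitted=0
After char 2 ('F'=5): chars_in_quartet=3 acc=0x33805 bytes_emitted=0
After char 3 ('E'=4): chars_in_quartet=4 acc=0xCE0144 -> emit CE 01 44, reset; bytes_emitted=3
After char 4 ('I'=8): chars_in_quartet=1 acc=0x8 bytes_emitted=3
After char 5 ('w'=48): chars_in_quartet=2 acc=0x230 bytes_emitted=3
Padding '==': partial quartet acc=0x230 -> emit 23; bytes_emitted=4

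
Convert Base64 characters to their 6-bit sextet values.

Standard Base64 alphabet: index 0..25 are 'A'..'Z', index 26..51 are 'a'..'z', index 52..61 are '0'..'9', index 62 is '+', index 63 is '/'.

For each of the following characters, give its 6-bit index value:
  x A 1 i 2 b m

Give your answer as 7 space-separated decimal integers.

Answer: 49 0 53 34 54 27 38

Derivation:
'x': a..z range, 26 + ord('x') − ord('a') = 49
'A': A..Z range, ord('A') − ord('A') = 0
'1': 0..9 range, 52 + ord('1') − ord('0') = 53
'i': a..z range, 26 + ord('i') − ord('a') = 34
'2': 0..9 range, 52 + ord('2') − ord('0') = 54
'b': a..z range, 26 + ord('b') − ord('a') = 27
'm': a..z range, 26 + ord('m') − ord('a') = 38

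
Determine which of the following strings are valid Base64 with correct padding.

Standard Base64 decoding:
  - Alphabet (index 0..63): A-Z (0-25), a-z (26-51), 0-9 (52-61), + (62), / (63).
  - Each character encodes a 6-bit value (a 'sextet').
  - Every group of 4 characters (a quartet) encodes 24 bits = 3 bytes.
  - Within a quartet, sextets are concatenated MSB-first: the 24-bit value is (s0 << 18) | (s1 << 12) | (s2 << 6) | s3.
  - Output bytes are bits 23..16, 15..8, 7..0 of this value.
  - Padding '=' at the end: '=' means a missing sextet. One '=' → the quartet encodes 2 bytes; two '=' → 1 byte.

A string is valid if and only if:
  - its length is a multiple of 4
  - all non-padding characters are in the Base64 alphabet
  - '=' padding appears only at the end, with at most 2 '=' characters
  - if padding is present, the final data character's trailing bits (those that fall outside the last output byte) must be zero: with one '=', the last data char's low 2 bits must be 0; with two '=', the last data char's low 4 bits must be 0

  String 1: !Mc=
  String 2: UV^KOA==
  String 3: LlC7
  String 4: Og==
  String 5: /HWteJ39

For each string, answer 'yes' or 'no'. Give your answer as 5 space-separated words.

Answer: no no yes yes yes

Derivation:
String 1: '!Mc=' → invalid (bad char(s): ['!'])
String 2: 'UV^KOA==' → invalid (bad char(s): ['^'])
String 3: 'LlC7' → valid
String 4: 'Og==' → valid
String 5: '/HWteJ39' → valid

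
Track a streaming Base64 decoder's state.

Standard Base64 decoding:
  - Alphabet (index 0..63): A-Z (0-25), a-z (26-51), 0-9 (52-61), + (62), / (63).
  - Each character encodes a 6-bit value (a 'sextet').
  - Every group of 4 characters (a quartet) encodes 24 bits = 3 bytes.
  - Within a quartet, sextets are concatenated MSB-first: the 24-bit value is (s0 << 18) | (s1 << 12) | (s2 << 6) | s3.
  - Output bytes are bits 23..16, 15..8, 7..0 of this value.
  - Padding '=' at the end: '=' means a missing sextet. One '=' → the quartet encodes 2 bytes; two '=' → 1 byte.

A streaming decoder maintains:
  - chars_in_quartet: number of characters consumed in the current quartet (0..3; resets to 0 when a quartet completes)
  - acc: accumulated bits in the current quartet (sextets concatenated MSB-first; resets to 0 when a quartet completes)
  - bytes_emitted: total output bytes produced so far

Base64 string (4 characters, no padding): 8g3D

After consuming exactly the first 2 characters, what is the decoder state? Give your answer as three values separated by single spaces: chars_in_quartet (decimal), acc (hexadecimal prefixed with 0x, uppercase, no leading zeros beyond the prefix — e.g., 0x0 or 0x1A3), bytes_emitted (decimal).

After char 0 ('8'=60): chars_in_quartet=1 acc=0x3C bytes_emitted=0
After char 1 ('g'=32): chars_in_quartet=2 acc=0xF20 bytes_emitted=0

Answer: 2 0xF20 0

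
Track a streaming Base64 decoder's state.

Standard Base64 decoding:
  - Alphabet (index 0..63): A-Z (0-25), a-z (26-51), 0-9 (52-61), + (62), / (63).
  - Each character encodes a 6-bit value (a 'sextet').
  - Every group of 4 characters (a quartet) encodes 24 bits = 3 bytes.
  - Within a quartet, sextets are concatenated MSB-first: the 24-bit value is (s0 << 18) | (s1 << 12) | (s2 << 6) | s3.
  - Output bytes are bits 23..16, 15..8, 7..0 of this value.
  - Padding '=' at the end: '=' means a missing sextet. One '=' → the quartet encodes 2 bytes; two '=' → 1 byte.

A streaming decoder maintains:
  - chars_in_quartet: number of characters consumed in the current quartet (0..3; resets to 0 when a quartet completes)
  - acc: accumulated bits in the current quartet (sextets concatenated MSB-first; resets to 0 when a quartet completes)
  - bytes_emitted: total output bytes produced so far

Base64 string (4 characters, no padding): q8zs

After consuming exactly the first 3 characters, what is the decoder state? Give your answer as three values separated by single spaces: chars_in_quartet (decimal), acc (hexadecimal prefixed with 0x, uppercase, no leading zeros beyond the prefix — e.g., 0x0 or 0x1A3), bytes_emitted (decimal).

After char 0 ('q'=42): chars_in_quartet=1 acc=0x2A bytes_emitted=0
After char 1 ('8'=60): chars_in_quartet=2 acc=0xABC bytes_emitted=0
After char 2 ('z'=51): chars_in_quartet=3 acc=0x2AF33 bytes_emitted=0

Answer: 3 0x2AF33 0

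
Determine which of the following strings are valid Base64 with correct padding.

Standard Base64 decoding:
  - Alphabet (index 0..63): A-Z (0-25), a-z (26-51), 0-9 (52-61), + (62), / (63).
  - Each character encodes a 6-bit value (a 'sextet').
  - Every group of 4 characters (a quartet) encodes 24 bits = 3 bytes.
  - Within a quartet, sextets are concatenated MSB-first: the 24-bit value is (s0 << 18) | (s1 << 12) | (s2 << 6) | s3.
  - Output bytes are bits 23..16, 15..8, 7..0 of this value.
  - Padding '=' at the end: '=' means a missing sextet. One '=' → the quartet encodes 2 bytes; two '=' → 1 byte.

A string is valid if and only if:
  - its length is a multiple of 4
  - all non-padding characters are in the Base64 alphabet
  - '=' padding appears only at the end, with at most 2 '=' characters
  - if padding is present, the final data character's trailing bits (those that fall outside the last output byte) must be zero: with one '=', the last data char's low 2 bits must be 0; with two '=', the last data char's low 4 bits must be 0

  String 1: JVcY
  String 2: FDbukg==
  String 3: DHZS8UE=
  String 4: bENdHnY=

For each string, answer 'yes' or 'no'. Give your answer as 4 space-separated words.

String 1: 'JVcY' → valid
String 2: 'FDbukg==' → valid
String 3: 'DHZS8UE=' → valid
String 4: 'bENdHnY=' → valid

Answer: yes yes yes yes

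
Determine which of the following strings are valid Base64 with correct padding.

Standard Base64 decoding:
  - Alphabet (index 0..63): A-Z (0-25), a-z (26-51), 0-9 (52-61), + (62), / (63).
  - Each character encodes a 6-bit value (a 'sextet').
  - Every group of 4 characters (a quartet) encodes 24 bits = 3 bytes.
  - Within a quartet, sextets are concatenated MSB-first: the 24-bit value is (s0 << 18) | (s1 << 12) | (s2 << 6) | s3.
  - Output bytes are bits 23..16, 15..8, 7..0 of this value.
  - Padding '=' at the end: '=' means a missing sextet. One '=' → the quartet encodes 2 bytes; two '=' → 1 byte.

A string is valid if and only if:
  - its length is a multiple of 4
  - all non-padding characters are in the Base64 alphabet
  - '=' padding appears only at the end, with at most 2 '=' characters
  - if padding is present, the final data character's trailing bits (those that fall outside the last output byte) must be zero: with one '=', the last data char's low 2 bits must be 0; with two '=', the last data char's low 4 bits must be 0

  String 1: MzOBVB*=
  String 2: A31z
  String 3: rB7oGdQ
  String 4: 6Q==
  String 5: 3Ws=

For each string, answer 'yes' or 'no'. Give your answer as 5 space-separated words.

Answer: no yes no yes yes

Derivation:
String 1: 'MzOBVB*=' → invalid (bad char(s): ['*'])
String 2: 'A31z' → valid
String 3: 'rB7oGdQ' → invalid (len=7 not mult of 4)
String 4: '6Q==' → valid
String 5: '3Ws=' → valid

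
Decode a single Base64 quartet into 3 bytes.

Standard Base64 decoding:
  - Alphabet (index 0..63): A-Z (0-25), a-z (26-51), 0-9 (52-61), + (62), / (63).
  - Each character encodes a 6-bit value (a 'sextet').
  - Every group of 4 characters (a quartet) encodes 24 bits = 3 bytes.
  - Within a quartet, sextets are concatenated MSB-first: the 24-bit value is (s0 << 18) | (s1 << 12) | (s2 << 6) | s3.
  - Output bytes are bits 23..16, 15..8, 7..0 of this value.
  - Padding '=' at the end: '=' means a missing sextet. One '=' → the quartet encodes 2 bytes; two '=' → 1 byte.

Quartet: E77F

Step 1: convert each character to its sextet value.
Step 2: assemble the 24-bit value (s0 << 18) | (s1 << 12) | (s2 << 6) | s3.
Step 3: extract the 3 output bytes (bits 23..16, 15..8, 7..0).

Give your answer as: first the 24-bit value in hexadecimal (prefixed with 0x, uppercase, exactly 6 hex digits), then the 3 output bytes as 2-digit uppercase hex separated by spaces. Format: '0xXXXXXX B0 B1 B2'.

Answer: 0x13BEC5 13 BE C5

Derivation:
Sextets: E=4, 7=59, 7=59, F=5
24-bit: (4<<18) | (59<<12) | (59<<6) | 5
      = 0x100000 | 0x03B000 | 0x000EC0 | 0x000005
      = 0x13BEC5
Bytes: (v>>16)&0xFF=13, (v>>8)&0xFF=BE, v&0xFF=C5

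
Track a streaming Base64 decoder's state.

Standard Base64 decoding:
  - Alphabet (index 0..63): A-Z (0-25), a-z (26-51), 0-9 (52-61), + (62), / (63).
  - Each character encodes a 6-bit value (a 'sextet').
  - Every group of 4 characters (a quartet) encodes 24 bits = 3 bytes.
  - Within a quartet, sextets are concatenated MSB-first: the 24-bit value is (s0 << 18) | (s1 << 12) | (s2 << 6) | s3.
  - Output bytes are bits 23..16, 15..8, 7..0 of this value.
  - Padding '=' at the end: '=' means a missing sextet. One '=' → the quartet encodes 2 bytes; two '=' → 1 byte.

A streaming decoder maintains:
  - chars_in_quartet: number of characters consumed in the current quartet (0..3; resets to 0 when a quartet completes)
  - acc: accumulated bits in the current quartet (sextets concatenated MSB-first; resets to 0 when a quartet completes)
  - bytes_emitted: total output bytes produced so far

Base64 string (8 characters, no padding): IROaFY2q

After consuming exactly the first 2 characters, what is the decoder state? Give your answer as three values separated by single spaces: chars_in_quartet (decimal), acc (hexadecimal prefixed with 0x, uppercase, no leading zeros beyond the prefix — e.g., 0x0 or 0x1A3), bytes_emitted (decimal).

After char 0 ('I'=8): chars_in_quartet=1 acc=0x8 bytes_emitted=0
After char 1 ('R'=17): chars_in_quartet=2 acc=0x211 bytes_emitted=0

Answer: 2 0x211 0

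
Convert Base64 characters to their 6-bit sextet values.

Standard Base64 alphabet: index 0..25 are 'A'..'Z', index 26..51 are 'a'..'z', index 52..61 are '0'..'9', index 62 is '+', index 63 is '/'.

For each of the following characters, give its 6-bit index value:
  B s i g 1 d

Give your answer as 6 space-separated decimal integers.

Answer: 1 44 34 32 53 29

Derivation:
'B': A..Z range, ord('B') − ord('A') = 1
's': a..z range, 26 + ord('s') − ord('a') = 44
'i': a..z range, 26 + ord('i') − ord('a') = 34
'g': a..z range, 26 + ord('g') − ord('a') = 32
'1': 0..9 range, 52 + ord('1') − ord('0') = 53
'd': a..z range, 26 + ord('d') − ord('a') = 29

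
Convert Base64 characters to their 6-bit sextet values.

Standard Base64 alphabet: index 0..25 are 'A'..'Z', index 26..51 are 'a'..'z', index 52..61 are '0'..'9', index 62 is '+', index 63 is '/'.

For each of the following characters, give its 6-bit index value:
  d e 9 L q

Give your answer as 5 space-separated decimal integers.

'd': a..z range, 26 + ord('d') − ord('a') = 29
'e': a..z range, 26 + ord('e') − ord('a') = 30
'9': 0..9 range, 52 + ord('9') − ord('0') = 61
'L': A..Z range, ord('L') − ord('A') = 11
'q': a..z range, 26 + ord('q') − ord('a') = 42

Answer: 29 30 61 11 42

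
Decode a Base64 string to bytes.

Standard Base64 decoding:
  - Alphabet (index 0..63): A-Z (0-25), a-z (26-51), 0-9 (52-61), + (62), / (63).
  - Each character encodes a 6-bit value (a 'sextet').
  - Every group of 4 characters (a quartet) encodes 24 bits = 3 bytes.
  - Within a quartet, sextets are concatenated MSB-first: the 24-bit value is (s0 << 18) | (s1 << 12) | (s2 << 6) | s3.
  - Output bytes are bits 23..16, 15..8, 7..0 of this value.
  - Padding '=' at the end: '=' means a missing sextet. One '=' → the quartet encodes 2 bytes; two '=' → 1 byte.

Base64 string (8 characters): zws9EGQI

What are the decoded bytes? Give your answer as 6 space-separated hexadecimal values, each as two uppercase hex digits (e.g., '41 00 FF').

After char 0 ('z'=51): chars_in_quartet=1 acc=0x33 bytes_emitted=0
After char 1 ('w'=48): chars_in_quartet=2 acc=0xCF0 bytes_emitted=0
After char 2 ('s'=44): chars_in_quartet=3 acc=0x33C2C bytes_emitted=0
After char 3 ('9'=61): chars_in_quartet=4 acc=0xCF0B3D -> emit CF 0B 3D, reset; bytes_emitted=3
After char 4 ('E'=4): chars_in_quartet=1 acc=0x4 bytes_emitted=3
After char 5 ('G'=6): chars_in_quartet=2 acc=0x106 bytes_emitted=3
After char 6 ('Q'=16): chars_in_quartet=3 acc=0x4190 bytes_emitted=3
After char 7 ('I'=8): chars_in_quartet=4 acc=0x106408 -> emit 10 64 08, reset; bytes_emitted=6

Answer: CF 0B 3D 10 64 08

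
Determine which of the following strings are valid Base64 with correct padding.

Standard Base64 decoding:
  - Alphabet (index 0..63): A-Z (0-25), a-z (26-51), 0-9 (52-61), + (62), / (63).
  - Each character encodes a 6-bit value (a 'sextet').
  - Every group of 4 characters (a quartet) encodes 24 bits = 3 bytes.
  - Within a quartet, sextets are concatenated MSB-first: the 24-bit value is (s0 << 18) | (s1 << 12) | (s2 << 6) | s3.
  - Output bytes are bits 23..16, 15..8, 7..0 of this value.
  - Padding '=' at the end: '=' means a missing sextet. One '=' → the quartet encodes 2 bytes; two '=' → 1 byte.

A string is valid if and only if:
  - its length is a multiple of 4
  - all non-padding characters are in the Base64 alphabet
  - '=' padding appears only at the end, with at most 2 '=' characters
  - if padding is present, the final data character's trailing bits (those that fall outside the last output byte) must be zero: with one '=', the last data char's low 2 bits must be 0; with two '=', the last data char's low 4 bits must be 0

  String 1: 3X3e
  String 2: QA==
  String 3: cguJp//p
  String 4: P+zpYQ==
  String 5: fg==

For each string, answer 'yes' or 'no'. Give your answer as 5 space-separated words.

Answer: yes yes yes yes yes

Derivation:
String 1: '3X3e' → valid
String 2: 'QA==' → valid
String 3: 'cguJp//p' → valid
String 4: 'P+zpYQ==' → valid
String 5: 'fg==' → valid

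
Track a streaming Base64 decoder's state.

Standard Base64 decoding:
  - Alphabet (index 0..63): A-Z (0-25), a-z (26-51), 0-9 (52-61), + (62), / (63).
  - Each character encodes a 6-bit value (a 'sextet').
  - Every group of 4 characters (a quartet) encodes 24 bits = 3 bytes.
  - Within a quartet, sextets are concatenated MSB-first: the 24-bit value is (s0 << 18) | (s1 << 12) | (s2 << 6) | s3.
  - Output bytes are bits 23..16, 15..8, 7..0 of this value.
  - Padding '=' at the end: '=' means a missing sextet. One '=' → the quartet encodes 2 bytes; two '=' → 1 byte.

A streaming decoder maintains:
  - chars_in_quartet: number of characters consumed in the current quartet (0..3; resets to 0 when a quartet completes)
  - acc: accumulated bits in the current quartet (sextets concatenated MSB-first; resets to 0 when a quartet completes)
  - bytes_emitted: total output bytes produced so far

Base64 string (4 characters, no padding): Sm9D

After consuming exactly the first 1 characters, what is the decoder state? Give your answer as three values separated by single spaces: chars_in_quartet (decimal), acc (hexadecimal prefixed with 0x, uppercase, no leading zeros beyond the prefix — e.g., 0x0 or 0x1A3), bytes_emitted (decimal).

After char 0 ('S'=18): chars_in_quartet=1 acc=0x12 bytes_emitted=0

Answer: 1 0x12 0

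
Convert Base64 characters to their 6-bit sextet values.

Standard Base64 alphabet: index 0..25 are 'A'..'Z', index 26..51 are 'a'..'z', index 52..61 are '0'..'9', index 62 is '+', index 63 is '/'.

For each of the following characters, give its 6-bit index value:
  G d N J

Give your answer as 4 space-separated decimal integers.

'G': A..Z range, ord('G') − ord('A') = 6
'd': a..z range, 26 + ord('d') − ord('a') = 29
'N': A..Z range, ord('N') − ord('A') = 13
'J': A..Z range, ord('J') − ord('A') = 9

Answer: 6 29 13 9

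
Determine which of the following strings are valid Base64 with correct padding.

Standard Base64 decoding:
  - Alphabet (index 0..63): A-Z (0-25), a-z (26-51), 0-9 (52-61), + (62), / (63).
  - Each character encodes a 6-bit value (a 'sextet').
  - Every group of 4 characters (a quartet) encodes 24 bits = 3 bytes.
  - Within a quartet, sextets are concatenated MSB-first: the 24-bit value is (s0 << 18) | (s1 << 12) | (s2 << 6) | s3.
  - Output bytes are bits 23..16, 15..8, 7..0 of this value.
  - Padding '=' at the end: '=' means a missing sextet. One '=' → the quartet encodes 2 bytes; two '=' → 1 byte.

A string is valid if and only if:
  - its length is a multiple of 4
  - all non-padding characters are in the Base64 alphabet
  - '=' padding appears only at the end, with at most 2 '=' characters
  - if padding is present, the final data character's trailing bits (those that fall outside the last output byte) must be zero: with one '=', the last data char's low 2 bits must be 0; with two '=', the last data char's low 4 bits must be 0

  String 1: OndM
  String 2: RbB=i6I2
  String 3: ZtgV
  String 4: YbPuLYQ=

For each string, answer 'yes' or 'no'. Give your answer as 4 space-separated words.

String 1: 'OndM' → valid
String 2: 'RbB=i6I2' → invalid (bad char(s): ['=']; '=' in middle)
String 3: 'ZtgV' → valid
String 4: 'YbPuLYQ=' → valid

Answer: yes no yes yes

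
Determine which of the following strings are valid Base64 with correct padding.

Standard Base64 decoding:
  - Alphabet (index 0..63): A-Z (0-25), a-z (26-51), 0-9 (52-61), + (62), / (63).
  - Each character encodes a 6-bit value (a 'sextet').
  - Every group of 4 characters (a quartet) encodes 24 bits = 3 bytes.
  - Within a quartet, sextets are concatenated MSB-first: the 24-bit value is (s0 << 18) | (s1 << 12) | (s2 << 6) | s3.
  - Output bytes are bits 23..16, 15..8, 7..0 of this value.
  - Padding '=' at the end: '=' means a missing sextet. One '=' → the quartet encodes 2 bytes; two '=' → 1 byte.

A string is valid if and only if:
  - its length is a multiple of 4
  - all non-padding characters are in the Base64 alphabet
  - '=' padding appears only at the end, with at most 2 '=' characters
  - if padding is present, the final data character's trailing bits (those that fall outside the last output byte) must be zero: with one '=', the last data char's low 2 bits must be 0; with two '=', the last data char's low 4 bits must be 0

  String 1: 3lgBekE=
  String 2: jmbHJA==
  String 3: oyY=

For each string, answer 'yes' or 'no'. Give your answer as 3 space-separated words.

String 1: '3lgBekE=' → valid
String 2: 'jmbHJA==' → valid
String 3: 'oyY=' → valid

Answer: yes yes yes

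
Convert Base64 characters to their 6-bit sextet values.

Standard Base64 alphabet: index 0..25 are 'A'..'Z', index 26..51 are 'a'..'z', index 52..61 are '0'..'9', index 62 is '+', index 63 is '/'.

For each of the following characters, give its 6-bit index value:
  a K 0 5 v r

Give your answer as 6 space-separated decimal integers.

'a': a..z range, 26 + ord('a') − ord('a') = 26
'K': A..Z range, ord('K') − ord('A') = 10
'0': 0..9 range, 52 + ord('0') − ord('0') = 52
'5': 0..9 range, 52 + ord('5') − ord('0') = 57
'v': a..z range, 26 + ord('v') − ord('a') = 47
'r': a..z range, 26 + ord('r') − ord('a') = 43

Answer: 26 10 52 57 47 43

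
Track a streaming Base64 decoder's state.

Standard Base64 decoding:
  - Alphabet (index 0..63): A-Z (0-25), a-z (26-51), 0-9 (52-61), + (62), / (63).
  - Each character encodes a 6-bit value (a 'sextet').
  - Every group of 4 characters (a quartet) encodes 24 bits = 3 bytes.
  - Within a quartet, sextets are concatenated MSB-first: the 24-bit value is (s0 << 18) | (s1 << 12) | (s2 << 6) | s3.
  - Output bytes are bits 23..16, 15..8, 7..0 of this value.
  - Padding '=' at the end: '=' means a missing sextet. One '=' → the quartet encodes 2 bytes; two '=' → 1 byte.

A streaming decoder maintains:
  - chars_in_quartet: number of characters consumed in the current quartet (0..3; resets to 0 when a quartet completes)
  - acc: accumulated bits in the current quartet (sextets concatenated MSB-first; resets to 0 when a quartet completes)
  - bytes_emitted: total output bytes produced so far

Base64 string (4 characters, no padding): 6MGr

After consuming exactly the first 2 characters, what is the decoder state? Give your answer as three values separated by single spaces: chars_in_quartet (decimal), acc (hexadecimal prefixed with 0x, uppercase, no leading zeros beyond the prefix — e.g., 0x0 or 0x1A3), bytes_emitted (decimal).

Answer: 2 0xE8C 0

Derivation:
After char 0 ('6'=58): chars_in_quartet=1 acc=0x3A bytes_emitted=0
After char 1 ('M'=12): chars_in_quartet=2 acc=0xE8C bytes_emitted=0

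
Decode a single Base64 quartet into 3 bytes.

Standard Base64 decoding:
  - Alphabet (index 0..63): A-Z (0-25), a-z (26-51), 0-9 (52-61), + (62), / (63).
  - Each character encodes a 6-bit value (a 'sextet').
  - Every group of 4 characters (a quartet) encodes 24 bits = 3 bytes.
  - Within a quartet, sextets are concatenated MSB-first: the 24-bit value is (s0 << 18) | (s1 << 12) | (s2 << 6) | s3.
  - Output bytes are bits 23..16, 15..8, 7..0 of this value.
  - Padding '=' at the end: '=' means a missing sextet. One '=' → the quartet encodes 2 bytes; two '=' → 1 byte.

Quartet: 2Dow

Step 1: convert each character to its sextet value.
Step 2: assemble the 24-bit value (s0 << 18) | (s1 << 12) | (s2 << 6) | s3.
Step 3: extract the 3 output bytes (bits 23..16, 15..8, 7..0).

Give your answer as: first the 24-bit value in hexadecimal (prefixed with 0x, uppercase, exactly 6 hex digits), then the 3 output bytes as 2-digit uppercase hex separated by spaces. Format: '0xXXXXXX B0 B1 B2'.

Sextets: 2=54, D=3, o=40, w=48
24-bit: (54<<18) | (3<<12) | (40<<6) | 48
      = 0xD80000 | 0x003000 | 0x000A00 | 0x000030
      = 0xD83A30
Bytes: (v>>16)&0xFF=D8, (v>>8)&0xFF=3A, v&0xFF=30

Answer: 0xD83A30 D8 3A 30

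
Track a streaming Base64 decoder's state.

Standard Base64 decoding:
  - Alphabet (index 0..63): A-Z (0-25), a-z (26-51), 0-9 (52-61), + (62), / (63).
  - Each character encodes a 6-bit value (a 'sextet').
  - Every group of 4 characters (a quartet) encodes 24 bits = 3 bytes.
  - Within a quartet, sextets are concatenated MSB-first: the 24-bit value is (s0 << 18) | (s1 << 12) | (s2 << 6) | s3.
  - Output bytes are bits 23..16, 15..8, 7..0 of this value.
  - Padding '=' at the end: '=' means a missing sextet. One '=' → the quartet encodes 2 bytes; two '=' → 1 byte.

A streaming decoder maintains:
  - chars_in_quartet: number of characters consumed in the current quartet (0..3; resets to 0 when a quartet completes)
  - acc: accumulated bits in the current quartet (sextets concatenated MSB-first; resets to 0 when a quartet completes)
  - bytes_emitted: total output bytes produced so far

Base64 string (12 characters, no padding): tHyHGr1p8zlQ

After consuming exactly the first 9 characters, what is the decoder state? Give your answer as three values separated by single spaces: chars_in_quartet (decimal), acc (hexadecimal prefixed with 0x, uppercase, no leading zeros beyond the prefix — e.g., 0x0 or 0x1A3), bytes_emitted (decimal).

Answer: 1 0x3C 6

Derivation:
After char 0 ('t'=45): chars_in_quartet=1 acc=0x2D bytes_emitted=0
After char 1 ('H'=7): chars_in_quartet=2 acc=0xB47 bytes_emitted=0
After char 2 ('y'=50): chars_in_quartet=3 acc=0x2D1F2 bytes_emitted=0
After char 3 ('H'=7): chars_in_quartet=4 acc=0xB47C87 -> emit B4 7C 87, reset; bytes_emitted=3
After char 4 ('G'=6): chars_in_quartet=1 acc=0x6 bytes_emitted=3
After char 5 ('r'=43): chars_in_quartet=2 acc=0x1AB bytes_emitted=3
After char 6 ('1'=53): chars_in_quartet=3 acc=0x6AF5 bytes_emitted=3
After char 7 ('p'=41): chars_in_quartet=4 acc=0x1ABD69 -> emit 1A BD 69, reset; bytes_emitted=6
After char 8 ('8'=60): chars_in_quartet=1 acc=0x3C bytes_emitted=6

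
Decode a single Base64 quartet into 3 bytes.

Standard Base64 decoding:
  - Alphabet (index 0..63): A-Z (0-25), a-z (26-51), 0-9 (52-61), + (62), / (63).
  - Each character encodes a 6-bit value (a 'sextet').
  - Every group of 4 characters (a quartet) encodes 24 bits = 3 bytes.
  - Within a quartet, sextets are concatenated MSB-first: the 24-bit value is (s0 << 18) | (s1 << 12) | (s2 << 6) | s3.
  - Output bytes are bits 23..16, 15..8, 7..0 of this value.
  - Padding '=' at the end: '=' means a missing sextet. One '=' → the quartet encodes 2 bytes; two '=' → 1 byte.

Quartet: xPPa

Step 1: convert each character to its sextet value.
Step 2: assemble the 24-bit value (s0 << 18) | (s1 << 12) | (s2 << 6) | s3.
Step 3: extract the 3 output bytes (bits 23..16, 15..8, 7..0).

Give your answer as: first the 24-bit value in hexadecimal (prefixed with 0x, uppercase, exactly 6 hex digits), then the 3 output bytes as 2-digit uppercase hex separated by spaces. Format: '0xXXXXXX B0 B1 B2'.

Answer: 0xC4F3DA C4 F3 DA

Derivation:
Sextets: x=49, P=15, P=15, a=26
24-bit: (49<<18) | (15<<12) | (15<<6) | 26
      = 0xC40000 | 0x00F000 | 0x0003C0 | 0x00001A
      = 0xC4F3DA
Bytes: (v>>16)&0xFF=C4, (v>>8)&0xFF=F3, v&0xFF=DA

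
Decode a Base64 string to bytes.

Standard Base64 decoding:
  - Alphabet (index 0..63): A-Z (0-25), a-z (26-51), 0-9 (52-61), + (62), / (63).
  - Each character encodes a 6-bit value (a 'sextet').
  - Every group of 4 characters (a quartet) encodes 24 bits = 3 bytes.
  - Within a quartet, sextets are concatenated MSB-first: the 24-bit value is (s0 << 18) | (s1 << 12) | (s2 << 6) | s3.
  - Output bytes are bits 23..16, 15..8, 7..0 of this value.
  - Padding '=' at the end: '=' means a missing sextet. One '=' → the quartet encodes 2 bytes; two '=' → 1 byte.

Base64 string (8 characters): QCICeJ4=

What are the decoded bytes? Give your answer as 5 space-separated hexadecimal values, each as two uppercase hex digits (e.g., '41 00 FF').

After char 0 ('Q'=16): chars_in_quartet=1 acc=0x10 bytes_emitted=0
After char 1 ('C'=2): chars_in_quartet=2 acc=0x402 bytes_emitted=0
After char 2 ('I'=8): chars_in_quartet=3 acc=0x10088 bytes_emitted=0
After char 3 ('C'=2): chars_in_quartet=4 acc=0x402202 -> emit 40 22 02, reset; bytes_emitted=3
After char 4 ('e'=30): chars_in_quartet=1 acc=0x1E bytes_emitted=3
After char 5 ('J'=9): chars_in_quartet=2 acc=0x789 bytes_emitted=3
After char 6 ('4'=56): chars_in_quartet=3 acc=0x1E278 bytes_emitted=3
Padding '=': partial quartet acc=0x1E278 -> emit 78 9E; bytes_emitted=5

Answer: 40 22 02 78 9E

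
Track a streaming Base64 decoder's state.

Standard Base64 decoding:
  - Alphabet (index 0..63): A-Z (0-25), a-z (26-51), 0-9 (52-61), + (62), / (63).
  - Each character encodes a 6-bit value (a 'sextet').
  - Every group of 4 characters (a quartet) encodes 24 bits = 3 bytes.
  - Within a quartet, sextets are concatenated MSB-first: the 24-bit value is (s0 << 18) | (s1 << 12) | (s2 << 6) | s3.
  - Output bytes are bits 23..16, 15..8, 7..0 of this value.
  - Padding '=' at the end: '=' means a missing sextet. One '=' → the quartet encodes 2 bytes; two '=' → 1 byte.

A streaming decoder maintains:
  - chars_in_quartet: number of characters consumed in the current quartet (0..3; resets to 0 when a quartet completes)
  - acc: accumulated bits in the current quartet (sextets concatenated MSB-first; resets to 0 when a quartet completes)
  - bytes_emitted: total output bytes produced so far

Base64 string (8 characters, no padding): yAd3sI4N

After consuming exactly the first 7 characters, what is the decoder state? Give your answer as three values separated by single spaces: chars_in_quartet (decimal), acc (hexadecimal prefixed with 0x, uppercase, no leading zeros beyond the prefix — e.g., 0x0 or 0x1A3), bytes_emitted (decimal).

Answer: 3 0x2C238 3

Derivation:
After char 0 ('y'=50): chars_in_quartet=1 acc=0x32 bytes_emitted=0
After char 1 ('A'=0): chars_in_quartet=2 acc=0xC80 bytes_emitted=0
After char 2 ('d'=29): chars_in_quartet=3 acc=0x3201D bytes_emitted=0
After char 3 ('3'=55): chars_in_quartet=4 acc=0xC80777 -> emit C8 07 77, reset; bytes_emitted=3
After char 4 ('s'=44): chars_in_quartet=1 acc=0x2C bytes_emitted=3
After char 5 ('I'=8): chars_in_quartet=2 acc=0xB08 bytes_emitted=3
After char 6 ('4'=56): chars_in_quartet=3 acc=0x2C238 bytes_emitted=3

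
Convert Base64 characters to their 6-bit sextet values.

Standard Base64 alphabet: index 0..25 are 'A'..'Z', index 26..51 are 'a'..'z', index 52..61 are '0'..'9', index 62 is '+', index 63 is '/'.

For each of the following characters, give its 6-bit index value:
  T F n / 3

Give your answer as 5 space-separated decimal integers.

'T': A..Z range, ord('T') − ord('A') = 19
'F': A..Z range, ord('F') − ord('A') = 5
'n': a..z range, 26 + ord('n') − ord('a') = 39
'/': index 63
'3': 0..9 range, 52 + ord('3') − ord('0') = 55

Answer: 19 5 39 63 55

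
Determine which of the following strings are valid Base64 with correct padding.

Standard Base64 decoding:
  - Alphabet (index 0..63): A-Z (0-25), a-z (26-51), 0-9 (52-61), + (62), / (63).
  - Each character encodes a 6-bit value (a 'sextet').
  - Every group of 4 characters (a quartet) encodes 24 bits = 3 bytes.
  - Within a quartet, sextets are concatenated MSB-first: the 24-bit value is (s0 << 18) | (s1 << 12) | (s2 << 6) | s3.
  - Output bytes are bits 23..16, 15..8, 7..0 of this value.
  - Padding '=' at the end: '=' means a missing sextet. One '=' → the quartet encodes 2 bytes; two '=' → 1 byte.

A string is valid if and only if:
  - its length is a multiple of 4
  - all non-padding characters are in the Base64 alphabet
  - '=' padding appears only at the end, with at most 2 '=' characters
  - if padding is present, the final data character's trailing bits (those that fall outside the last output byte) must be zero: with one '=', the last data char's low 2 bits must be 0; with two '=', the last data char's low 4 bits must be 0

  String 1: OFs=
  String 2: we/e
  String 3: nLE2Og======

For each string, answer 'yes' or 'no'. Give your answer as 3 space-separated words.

Answer: yes yes no

Derivation:
String 1: 'OFs=' → valid
String 2: 'we/e' → valid
String 3: 'nLE2Og======' → invalid (6 pad chars (max 2))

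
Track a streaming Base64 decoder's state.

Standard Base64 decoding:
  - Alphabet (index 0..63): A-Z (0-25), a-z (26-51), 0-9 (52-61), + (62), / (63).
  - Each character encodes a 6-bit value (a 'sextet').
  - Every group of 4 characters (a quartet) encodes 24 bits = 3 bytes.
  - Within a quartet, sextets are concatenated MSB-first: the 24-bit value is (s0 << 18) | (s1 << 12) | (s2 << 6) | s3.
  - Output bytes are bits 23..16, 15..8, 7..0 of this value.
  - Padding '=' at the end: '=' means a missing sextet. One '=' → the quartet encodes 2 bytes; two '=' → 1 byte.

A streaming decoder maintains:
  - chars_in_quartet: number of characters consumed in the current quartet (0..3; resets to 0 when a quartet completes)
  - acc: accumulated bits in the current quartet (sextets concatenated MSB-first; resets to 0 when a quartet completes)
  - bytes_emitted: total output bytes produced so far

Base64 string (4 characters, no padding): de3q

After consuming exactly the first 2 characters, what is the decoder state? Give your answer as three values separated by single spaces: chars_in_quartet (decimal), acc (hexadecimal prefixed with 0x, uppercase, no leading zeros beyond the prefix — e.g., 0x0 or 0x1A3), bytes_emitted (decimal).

Answer: 2 0x75E 0

Derivation:
After char 0 ('d'=29): chars_in_quartet=1 acc=0x1D bytes_emitted=0
After char 1 ('e'=30): chars_in_quartet=2 acc=0x75E bytes_emitted=0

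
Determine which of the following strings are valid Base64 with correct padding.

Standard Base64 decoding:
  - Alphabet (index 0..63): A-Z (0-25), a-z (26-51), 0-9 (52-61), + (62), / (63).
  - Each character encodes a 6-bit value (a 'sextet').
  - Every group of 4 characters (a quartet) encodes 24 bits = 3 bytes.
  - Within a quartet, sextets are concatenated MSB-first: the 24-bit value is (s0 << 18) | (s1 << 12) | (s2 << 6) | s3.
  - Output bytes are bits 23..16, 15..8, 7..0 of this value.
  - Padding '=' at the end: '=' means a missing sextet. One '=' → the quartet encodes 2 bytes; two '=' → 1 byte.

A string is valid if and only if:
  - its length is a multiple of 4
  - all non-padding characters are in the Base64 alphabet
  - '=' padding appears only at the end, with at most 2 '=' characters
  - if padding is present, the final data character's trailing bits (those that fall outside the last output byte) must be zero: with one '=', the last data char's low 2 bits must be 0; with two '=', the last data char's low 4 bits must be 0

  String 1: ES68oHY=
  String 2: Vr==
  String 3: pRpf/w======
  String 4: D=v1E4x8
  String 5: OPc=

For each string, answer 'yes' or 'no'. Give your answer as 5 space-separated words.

Answer: yes no no no yes

Derivation:
String 1: 'ES68oHY=' → valid
String 2: 'Vr==' → invalid (bad trailing bits)
String 3: 'pRpf/w======' → invalid (6 pad chars (max 2))
String 4: 'D=v1E4x8' → invalid (bad char(s): ['=']; '=' in middle)
String 5: 'OPc=' → valid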